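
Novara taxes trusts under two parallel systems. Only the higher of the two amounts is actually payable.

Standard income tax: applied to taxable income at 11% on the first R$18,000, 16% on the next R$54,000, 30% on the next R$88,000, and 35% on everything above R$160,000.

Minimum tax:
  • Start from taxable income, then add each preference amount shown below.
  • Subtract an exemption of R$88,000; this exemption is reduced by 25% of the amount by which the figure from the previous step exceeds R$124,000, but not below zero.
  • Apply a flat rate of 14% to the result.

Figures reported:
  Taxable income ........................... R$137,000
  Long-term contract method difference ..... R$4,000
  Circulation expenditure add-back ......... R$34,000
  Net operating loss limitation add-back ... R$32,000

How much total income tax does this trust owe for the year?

R$30,120

Minimum tax:
  Adjusted income: R$137,000 + R$4,000 + R$34,000 + R$32,000 = R$207,000
  Exemption: R$88,000 − 25% × (R$207,000 − R$124,000) = R$88,000 − R$20,750 = R$67,250
  Base: R$207,000 − R$67,250 = R$139,750
  R$139,750 × 14% = R$19,565

Standard income tax:
  R$18,000 × 11% = R$1,980
  R$54,000 × 16% = R$8,640
  R$65,000 × 30% = R$19,500
  → R$30,120

R$30,120 > R$19,565, so the standard income tax governs.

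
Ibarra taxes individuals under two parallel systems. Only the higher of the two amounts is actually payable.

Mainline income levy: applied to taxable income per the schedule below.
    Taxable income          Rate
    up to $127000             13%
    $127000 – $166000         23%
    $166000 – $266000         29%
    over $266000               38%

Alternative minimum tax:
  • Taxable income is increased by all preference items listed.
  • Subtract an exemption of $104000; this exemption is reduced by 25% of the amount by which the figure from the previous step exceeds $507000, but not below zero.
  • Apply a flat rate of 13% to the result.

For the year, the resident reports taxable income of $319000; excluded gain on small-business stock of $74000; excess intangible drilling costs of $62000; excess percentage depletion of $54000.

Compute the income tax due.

$74620

Mainline income levy:
  $127000 × 13% = $16510
  $39000 × 23% = $8970
  $100000 × 29% = $29000
  $53000 × 38% = $20140
  → $74620

Alternative minimum tax:
  Adjusted income: $319000 + $74000 + $62000 + $54000 = $509000
  Exemption: $104000 − 25% × ($509000 − $507000) = $104000 − $500 = $103500
  Base: $509000 − $103500 = $405500
  $405500 × 13% = $52715

$74620 > $52715, so the mainline income levy governs.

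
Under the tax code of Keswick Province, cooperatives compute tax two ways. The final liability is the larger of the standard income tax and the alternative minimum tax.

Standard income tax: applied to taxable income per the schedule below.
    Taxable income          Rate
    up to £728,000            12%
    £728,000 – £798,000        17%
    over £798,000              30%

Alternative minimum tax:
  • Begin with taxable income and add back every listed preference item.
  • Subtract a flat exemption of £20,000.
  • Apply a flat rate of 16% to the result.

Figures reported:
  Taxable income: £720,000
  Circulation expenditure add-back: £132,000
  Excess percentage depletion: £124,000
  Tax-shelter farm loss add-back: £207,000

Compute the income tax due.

Standard income tax:
  £720,000 × 12% = £86,400

Alternative minimum tax:
  Adjusted income: £720,000 + £132,000 + £124,000 + £207,000 = £1,183,000
  Less exemption £20,000 → base £1,163,000
  £1,163,000 × 16% = £186,080

£186,080 > £86,400, so the alternative minimum tax is the binding amount.

£186,080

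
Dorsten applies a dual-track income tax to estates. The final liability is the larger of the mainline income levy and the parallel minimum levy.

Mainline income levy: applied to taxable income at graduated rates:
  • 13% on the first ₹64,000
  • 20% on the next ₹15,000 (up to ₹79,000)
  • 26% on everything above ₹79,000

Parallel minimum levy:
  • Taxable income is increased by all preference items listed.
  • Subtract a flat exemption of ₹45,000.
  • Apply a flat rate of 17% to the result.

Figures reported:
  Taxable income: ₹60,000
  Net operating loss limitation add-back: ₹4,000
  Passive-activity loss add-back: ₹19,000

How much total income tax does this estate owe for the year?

Mainline income levy:
  ₹60,000 × 13% = ₹7,800

Parallel minimum levy:
  Adjusted income: ₹60,000 + ₹4,000 + ₹19,000 = ₹83,000
  Less exemption ₹45,000 → base ₹38,000
  ₹38,000 × 17% = ₹6,460

₹7,800 > ₹6,460, so the mainline income levy governs.

₹7,800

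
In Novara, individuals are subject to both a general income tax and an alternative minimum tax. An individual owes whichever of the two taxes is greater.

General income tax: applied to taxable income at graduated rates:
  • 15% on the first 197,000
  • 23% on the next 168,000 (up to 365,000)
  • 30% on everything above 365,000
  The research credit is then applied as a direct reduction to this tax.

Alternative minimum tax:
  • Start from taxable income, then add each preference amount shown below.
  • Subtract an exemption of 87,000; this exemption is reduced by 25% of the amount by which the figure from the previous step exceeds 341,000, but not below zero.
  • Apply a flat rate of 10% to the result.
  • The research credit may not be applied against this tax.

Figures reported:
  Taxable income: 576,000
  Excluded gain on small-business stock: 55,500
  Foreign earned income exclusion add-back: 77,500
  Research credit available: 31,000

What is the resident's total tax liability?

100,490

General income tax:
  197,000 × 15% = 29,550
  168,000 × 23% = 38,640
  211,000 × 30% = 63,300
  → 131,490
  Less research credit 31,000 → 100,490

Alternative minimum tax:
  Adjusted income: 576,000 + 55,500 + 77,500 = 709,000
  Exemption: 25% × (709,000 − 341,000) = 92,000 ≥ 87,000, so the exemption is fully phased out
  Base: 709,000 − 0 = 709,000
  709,000 × 10% = 70,900

100,490 > 70,900, so the general income tax governs.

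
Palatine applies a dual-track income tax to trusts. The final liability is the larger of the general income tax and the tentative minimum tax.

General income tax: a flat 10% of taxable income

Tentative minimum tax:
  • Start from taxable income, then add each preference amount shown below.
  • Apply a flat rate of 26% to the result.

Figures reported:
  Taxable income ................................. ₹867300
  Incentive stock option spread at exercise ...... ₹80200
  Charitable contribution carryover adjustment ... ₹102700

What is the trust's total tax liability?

General income tax:
  ₹867300 × 10% = ₹86730

Tentative minimum tax:
  Adjusted income: ₹867300 + ₹80200 + ₹102700 = ₹1050200
  ₹1050200 × 26% = ₹273052

₹273052 > ₹86730, so the tentative minimum tax is the binding amount.

₹273052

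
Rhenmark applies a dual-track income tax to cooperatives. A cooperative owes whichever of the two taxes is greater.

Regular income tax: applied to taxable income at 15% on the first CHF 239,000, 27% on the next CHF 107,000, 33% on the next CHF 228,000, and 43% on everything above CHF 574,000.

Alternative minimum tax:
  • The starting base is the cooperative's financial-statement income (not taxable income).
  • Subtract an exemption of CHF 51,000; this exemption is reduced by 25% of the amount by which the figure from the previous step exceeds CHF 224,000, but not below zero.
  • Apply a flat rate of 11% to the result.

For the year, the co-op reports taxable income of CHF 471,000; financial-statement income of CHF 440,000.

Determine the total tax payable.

Alternative minimum tax:
  Base (financial-statement income): CHF 440,000
  Exemption: 25% × (CHF 440,000 − CHF 224,000) = CHF 54,000 ≥ CHF 51,000, so the exemption is fully phased out
  Base: CHF 440,000 − CHF 0 = CHF 440,000
  CHF 440,000 × 11% = CHF 48,400

Regular income tax:
  CHF 239,000 × 15% = CHF 35,850
  CHF 107,000 × 27% = CHF 28,890
  CHF 125,000 × 33% = CHF 41,250
  → CHF 105,990

CHF 105,990 > CHF 48,400, so the regular income tax governs.

CHF 105,990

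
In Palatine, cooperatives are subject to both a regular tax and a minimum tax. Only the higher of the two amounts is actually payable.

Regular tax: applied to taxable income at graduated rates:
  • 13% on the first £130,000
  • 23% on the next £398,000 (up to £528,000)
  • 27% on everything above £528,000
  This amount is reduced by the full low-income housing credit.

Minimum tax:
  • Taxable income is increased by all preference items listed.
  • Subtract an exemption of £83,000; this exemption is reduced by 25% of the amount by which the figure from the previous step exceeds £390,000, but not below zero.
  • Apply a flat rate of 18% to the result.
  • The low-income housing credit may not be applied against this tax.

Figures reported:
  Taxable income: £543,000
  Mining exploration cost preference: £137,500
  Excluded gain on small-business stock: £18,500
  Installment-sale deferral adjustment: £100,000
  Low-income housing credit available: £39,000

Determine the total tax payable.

Regular tax:
  £130,000 × 13% = £16,900
  £398,000 × 23% = £91,540
  £15,000 × 27% = £4,050
  → £112,490
  Less low-income housing credit £39,000 → £73,490

Minimum tax:
  Adjusted income: £543,000 + £137,500 + £18,500 + £100,000 = £799,000
  Exemption: 25% × (£799,000 − £390,000) = £102,250 ≥ £83,000, so the exemption is fully phased out
  Base: £799,000 − £0 = £799,000
  £799,000 × 18% = £143,820

£143,820 > £73,490, so the minimum tax is the binding amount.

£143,820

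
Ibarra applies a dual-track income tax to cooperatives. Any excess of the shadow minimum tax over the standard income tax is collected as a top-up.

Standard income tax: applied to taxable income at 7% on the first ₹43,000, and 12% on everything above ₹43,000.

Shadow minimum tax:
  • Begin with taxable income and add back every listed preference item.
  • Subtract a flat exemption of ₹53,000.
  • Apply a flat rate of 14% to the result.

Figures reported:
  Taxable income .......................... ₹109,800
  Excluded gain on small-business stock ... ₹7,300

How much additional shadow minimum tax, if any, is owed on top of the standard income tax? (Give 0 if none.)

₹0

Shadow minimum tax:
  Adjusted income: ₹109,800 + ₹7,300 = ₹117,100
  Less exemption ₹53,000 → base ₹64,100
  ₹64,100 × 14% = ₹8,974

Standard income tax:
  ₹43,000 × 7% = ₹3,010
  ₹66,800 × 12% = ₹8,016
  → ₹11,026

₹8,974 ≤ ₹11,026, so no add-on is due.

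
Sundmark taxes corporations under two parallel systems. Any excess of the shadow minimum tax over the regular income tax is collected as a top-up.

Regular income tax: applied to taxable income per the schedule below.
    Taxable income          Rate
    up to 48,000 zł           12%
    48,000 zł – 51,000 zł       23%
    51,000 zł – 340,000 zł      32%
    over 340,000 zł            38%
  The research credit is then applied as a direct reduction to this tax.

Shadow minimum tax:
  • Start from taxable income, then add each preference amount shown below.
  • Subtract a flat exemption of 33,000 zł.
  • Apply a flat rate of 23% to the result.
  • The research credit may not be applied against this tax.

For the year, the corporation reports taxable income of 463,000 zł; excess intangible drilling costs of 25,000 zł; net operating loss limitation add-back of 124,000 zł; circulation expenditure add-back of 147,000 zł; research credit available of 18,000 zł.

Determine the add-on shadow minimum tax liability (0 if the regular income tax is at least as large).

Regular income tax:
  48,000 zł × 12% = 5,760 zł
  3,000 zł × 23% = 690 zł
  289,000 zł × 32% = 92,480 zł
  123,000 zł × 38% = 46,740 zł
  → 145,670 zł
  Less research credit 18,000 zł → 127,670 zł

Shadow minimum tax:
  Adjusted income: 463,000 zł + 25,000 zł + 124,000 zł + 147,000 zł = 759,000 zł
  Less exemption 33,000 zł → base 726,000 zł
  726,000 zł × 23% = 166,980 zł

Excess of shadow minimum tax over regular income tax: 166,980 zł − 127,670 zł = 39,310 zł.

39,310 zł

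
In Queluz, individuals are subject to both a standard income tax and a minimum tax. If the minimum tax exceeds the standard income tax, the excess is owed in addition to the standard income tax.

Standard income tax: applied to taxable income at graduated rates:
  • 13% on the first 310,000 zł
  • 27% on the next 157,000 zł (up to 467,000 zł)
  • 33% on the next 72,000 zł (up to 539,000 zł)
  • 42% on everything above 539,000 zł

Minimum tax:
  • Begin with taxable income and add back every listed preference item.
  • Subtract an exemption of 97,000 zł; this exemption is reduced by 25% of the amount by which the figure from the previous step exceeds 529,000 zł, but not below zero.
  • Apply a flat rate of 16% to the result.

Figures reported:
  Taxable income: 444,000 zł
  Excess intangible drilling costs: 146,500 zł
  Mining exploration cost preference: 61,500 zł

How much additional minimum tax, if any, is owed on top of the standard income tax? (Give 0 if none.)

Minimum tax:
  Adjusted income: 444,000 zł + 146,500 zł + 61,500 zł = 652,000 zł
  Exemption: 97,000 zł − 25% × (652,000 zł − 529,000 zł) = 97,000 zł − 30,750 zł = 66,250 zł
  Base: 652,000 zł − 66,250 zł = 585,750 zł
  585,750 zł × 16% = 93,720 zł

Standard income tax:
  310,000 zł × 13% = 40,300 zł
  134,000 zł × 27% = 36,180 zł
  → 76,480 zł

Excess of minimum tax over standard income tax: 93,720 zł − 76,480 zł = 17,240 zł.

17,240 zł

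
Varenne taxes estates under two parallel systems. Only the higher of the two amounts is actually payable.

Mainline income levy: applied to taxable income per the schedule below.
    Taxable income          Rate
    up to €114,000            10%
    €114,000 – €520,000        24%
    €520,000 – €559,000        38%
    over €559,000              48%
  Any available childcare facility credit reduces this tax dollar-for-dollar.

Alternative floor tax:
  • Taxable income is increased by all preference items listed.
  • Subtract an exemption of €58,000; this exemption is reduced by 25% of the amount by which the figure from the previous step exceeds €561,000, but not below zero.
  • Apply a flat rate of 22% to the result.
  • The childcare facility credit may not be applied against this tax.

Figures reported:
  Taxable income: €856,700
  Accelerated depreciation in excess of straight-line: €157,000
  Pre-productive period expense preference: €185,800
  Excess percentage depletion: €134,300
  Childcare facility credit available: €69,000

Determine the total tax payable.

€293,436

Alternative floor tax:
  Adjusted income: €856,700 + €157,000 + €185,800 + €134,300 = €1,333,800
  Exemption: 25% × (€1,333,800 − €561,000) = €193,200 ≥ €58,000, so the exemption is fully phased out
  Base: €1,333,800 − €0 = €1,333,800
  €1,333,800 × 22% = €293,436

Mainline income levy:
  €114,000 × 10% = €11,400
  €406,000 × 24% = €97,440
  €39,000 × 38% = €14,820
  €297,700 × 48% = €142,896
  → €266,556
  Less childcare facility credit €69,000 → €197,556

€293,436 > €197,556, so the alternative floor tax is the binding amount.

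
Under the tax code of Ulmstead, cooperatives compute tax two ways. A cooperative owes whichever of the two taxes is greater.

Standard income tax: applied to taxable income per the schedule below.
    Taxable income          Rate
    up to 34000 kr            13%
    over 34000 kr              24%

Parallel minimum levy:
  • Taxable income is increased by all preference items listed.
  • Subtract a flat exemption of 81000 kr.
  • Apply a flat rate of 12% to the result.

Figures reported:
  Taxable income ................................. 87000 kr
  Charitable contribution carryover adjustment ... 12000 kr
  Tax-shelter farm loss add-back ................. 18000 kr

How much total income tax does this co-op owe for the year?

17140 kr

Parallel minimum levy:
  Adjusted income: 87000 kr + 12000 kr + 18000 kr = 117000 kr
  Less exemption 81000 kr → base 36000 kr
  36000 kr × 12% = 4320 kr

Standard income tax:
  34000 kr × 13% = 4420 kr
  53000 kr × 24% = 12720 kr
  → 17140 kr

17140 kr > 4320 kr, so the standard income tax governs.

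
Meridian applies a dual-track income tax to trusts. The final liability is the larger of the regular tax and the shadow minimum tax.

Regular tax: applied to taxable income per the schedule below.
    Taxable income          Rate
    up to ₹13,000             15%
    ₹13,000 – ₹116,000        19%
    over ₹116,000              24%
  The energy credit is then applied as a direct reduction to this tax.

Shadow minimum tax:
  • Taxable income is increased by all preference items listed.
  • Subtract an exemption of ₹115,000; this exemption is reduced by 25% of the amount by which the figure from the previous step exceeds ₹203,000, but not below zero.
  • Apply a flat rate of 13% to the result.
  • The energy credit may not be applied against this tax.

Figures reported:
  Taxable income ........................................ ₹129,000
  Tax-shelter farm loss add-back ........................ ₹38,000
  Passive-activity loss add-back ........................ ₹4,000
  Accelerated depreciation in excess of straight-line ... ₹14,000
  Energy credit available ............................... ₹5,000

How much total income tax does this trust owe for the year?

₹19,640

Shadow minimum tax:
  Adjusted income: ₹129,000 + ₹38,000 + ₹4,000 + ₹14,000 = ₹185,000
  Exemption: ₹185,000 ≤ ₹203,000, so full ₹115,000 applies
  Base: ₹185,000 − ₹115,000 = ₹70,000
  ₹70,000 × 13% = ₹9,100

Regular tax:
  ₹13,000 × 15% = ₹1,950
  ₹103,000 × 19% = ₹19,570
  ₹13,000 × 24% = ₹3,120
  → ₹24,640
  Less energy credit ₹5,000 → ₹19,640

₹19,640 > ₹9,100, so the regular tax governs.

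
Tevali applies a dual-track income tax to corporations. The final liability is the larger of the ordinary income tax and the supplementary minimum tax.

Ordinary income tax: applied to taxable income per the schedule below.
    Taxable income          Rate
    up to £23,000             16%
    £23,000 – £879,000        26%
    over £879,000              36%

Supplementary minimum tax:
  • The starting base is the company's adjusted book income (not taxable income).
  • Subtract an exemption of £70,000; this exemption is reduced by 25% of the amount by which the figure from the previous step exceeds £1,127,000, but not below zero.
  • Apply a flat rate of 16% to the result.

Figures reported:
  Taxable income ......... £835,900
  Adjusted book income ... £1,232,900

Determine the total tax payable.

£215,034

Supplementary minimum tax:
  Base (adjusted book income): £1,232,900
  Exemption: £70,000 − 25% × (£1,232,900 − £1,127,000) = £70,000 − £26,475 = £43,525
  Base: £1,232,900 − £43,525 = £1,189,375
  £1,189,375 × 16% = £190,300

Ordinary income tax:
  £23,000 × 16% = £3,680
  £812,900 × 26% = £211,354
  → £215,034

£215,034 > £190,300, so the ordinary income tax governs.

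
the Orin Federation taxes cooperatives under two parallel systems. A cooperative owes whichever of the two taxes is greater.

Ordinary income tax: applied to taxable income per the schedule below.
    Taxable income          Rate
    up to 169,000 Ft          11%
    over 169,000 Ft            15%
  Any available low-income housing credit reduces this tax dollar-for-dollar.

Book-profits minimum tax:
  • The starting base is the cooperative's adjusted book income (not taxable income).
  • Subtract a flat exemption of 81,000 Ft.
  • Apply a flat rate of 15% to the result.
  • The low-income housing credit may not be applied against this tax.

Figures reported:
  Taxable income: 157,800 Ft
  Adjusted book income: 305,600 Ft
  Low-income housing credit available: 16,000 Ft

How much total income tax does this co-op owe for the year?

Ordinary income tax:
  157,800 Ft × 11% = 17,358 Ft
  Less low-income housing credit 16,000 Ft → 1,358 Ft

Book-profits minimum tax:
  Base (adjusted book income): 305,600 Ft
  Less exemption 81,000 Ft → base 224,600 Ft
  224,600 Ft × 15% = 33,690 Ft

33,690 Ft > 1,358 Ft, so the book-profits minimum tax is the binding amount.

33,690 Ft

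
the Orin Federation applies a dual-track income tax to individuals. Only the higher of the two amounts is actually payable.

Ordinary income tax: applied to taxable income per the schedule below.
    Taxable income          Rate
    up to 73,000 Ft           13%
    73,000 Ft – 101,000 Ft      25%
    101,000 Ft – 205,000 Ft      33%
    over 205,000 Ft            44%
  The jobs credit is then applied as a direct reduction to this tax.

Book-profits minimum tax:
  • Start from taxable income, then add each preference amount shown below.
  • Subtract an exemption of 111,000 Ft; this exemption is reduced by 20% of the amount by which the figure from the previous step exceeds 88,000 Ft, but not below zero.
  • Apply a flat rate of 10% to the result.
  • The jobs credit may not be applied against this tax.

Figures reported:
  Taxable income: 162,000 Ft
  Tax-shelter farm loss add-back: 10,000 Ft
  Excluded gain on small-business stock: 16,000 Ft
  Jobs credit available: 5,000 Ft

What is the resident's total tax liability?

31,620 Ft

Ordinary income tax:
  73,000 Ft × 13% = 9,490 Ft
  28,000 Ft × 25% = 7,000 Ft
  61,000 Ft × 33% = 20,130 Ft
  → 36,620 Ft
  Less jobs credit 5,000 Ft → 31,620 Ft

Book-profits minimum tax:
  Adjusted income: 162,000 Ft + 10,000 Ft + 16,000 Ft = 188,000 Ft
  Exemption: 111,000 Ft − 20% × (188,000 Ft − 88,000 Ft) = 111,000 Ft − 20,000 Ft = 91,000 Ft
  Base: 188,000 Ft − 91,000 Ft = 97,000 Ft
  97,000 Ft × 10% = 9,700 Ft

31,620 Ft > 9,700 Ft, so the ordinary income tax governs.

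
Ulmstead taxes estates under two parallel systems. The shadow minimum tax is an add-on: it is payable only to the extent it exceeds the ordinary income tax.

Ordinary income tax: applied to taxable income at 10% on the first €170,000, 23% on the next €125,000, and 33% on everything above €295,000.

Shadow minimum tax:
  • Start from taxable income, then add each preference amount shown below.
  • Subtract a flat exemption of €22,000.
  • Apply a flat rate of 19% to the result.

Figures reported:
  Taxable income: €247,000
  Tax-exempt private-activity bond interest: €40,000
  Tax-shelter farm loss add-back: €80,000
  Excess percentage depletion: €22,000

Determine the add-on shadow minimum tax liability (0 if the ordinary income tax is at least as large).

€35,020

Shadow minimum tax:
  Adjusted income: €247,000 + €40,000 + €80,000 + €22,000 = €389,000
  Less exemption €22,000 → base €367,000
  €367,000 × 19% = €69,730

Ordinary income tax:
  €170,000 × 10% = €17,000
  €77,000 × 23% = €17,710
  → €34,710

Excess of shadow minimum tax over ordinary income tax: €69,730 − €34,710 = €35,020.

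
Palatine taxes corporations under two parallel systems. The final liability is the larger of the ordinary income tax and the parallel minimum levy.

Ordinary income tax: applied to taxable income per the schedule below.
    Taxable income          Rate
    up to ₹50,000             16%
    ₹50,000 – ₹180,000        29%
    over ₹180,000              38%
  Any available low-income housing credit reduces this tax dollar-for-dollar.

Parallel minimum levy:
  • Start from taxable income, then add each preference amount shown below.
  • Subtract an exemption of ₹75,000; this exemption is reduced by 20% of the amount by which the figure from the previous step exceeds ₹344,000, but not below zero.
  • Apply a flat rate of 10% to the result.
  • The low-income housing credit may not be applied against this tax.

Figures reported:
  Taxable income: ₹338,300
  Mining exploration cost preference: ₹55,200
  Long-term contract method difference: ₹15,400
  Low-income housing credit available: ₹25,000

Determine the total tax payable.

₹80,854

Parallel minimum levy:
  Adjusted income: ₹338,300 + ₹55,200 + ₹15,400 = ₹408,900
  Exemption: ₹75,000 − 20% × (₹408,900 − ₹344,000) = ₹75,000 − ₹12,980 = ₹62,020
  Base: ₹408,900 − ₹62,020 = ₹346,880
  ₹346,880 × 10% = ₹34,688

Ordinary income tax:
  ₹50,000 × 16% = ₹8,000
  ₹130,000 × 29% = ₹37,700
  ₹158,300 × 38% = ₹60,154
  → ₹105,854
  Less low-income housing credit ₹25,000 → ₹80,854

₹80,854 > ₹34,688, so the ordinary income tax governs.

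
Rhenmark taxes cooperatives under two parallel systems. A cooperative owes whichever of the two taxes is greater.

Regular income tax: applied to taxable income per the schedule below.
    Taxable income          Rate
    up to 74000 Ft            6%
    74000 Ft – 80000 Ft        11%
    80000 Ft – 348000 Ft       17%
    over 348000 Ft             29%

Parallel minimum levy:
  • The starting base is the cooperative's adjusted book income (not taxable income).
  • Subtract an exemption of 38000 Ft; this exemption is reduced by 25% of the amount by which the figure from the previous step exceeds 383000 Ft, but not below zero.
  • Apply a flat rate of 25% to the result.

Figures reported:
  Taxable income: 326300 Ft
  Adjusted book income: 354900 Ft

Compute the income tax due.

79225 Ft

Regular income tax:
  74000 Ft × 6% = 4440 Ft
  6000 Ft × 11% = 660 Ft
  246300 Ft × 17% = 41871 Ft
  → 46971 Ft

Parallel minimum levy:
  Base (adjusted book income): 354900 Ft
  Exemption: 354900 Ft ≤ 383000 Ft, so full 38000 Ft applies
  Base: 354900 Ft − 38000 Ft = 316900 Ft
  316900 Ft × 25% = 79225 Ft

79225 Ft > 46971 Ft, so the parallel minimum levy is the binding amount.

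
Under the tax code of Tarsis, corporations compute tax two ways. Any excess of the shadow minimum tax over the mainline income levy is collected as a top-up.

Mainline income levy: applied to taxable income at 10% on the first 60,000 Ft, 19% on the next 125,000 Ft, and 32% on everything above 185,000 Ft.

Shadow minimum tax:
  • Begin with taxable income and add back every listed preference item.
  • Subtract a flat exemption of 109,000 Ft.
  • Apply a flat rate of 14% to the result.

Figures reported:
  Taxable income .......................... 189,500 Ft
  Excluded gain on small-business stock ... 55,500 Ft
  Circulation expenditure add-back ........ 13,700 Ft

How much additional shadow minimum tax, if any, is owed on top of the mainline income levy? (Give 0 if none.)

0 Ft

Shadow minimum tax:
  Adjusted income: 189,500 Ft + 55,500 Ft + 13,700 Ft = 258,700 Ft
  Less exemption 109,000 Ft → base 149,700 Ft
  149,700 Ft × 14% = 20,958 Ft

Mainline income levy:
  60,000 Ft × 10% = 6,000 Ft
  125,000 Ft × 19% = 23,750 Ft
  4,500 Ft × 32% = 1,440 Ft
  → 31,190 Ft

20,958 Ft ≤ 31,190 Ft, so no add-on is due.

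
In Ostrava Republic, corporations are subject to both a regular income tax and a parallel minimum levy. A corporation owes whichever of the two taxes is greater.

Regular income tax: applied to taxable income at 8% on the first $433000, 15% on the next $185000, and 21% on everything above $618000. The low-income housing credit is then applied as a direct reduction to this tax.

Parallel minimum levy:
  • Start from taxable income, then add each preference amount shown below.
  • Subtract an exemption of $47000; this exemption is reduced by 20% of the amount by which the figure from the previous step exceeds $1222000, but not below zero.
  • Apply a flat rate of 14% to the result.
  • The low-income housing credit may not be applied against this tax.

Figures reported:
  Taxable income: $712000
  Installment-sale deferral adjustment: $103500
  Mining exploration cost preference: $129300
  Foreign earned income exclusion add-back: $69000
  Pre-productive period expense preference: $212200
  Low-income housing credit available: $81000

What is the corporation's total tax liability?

$165172

Regular income tax:
  $433000 × 8% = $34640
  $185000 × 15% = $27750
  $94000 × 21% = $19740
  → $82130
  Less low-income housing credit $81000 → $1130

Parallel minimum levy:
  Adjusted income: $712000 + $103500 + $129300 + $69000 + $212200 = $1226000
  Exemption: $47000 − 20% × ($1226000 − $1222000) = $47000 − $800 = $46200
  Base: $1226000 − $46200 = $1179800
  $1179800 × 14% = $165172

$165172 > $1130, so the parallel minimum levy is the binding amount.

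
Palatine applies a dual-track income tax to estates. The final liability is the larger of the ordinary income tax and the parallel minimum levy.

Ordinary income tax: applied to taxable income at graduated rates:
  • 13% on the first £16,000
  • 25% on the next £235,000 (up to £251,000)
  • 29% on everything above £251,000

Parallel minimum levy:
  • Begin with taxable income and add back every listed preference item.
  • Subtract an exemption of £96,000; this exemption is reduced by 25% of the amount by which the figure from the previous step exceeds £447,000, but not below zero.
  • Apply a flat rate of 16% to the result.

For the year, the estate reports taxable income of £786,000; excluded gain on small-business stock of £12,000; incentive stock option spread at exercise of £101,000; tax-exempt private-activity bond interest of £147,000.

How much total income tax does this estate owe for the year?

£215,980

Parallel minimum levy:
  Adjusted income: £786,000 + £12,000 + £101,000 + £147,000 = £1,046,000
  Exemption: 25% × (£1,046,000 − £447,000) = £149,750 ≥ £96,000, so the exemption is fully phased out
  Base: £1,046,000 − £0 = £1,046,000
  £1,046,000 × 16% = £167,360

Ordinary income tax:
  £16,000 × 13% = £2,080
  £235,000 × 25% = £58,750
  £535,000 × 29% = £155,150
  → £215,980

£215,980 > £167,360, so the ordinary income tax governs.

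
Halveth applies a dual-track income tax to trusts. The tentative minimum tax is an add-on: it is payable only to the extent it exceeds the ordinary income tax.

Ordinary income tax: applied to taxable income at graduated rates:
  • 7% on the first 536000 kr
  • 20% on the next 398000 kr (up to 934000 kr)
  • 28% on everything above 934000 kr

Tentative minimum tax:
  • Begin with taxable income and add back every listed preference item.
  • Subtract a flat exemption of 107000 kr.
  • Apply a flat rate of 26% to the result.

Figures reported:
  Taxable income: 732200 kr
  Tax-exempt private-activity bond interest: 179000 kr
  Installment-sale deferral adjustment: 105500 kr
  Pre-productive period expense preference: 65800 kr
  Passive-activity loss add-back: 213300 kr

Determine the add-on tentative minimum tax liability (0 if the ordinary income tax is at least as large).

232328 kr

Ordinary income tax:
  536000 kr × 7% = 37520 kr
  196200 kr × 20% = 39240 kr
  → 76760 kr

Tentative minimum tax:
  Adjusted income: 732200 kr + 179000 kr + 105500 kr + 65800 kr + 213300 kr = 1295800 kr
  Less exemption 107000 kr → base 1188800 kr
  1188800 kr × 26% = 309088 kr

Excess of tentative minimum tax over ordinary income tax: 309088 kr − 76760 kr = 232328 kr.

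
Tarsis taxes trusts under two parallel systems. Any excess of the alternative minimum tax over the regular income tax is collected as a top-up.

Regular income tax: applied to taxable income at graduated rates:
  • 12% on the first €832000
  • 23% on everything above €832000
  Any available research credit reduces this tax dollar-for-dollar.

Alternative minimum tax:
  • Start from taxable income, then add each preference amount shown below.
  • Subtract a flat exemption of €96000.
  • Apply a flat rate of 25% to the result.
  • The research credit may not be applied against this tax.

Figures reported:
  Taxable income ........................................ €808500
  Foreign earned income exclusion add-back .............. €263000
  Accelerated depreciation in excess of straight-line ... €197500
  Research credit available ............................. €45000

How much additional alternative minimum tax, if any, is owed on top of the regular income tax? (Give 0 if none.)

Alternative minimum tax:
  Adjusted income: €808500 + €263000 + €197500 = €1269000
  Less exemption €96000 → base €1173000
  €1173000 × 25% = €293250

Regular income tax:
  €808500 × 12% = €97020
  Less research credit €45000 → €52020

Excess of alternative minimum tax over regular income tax: €293250 − €52020 = €241230.

€241230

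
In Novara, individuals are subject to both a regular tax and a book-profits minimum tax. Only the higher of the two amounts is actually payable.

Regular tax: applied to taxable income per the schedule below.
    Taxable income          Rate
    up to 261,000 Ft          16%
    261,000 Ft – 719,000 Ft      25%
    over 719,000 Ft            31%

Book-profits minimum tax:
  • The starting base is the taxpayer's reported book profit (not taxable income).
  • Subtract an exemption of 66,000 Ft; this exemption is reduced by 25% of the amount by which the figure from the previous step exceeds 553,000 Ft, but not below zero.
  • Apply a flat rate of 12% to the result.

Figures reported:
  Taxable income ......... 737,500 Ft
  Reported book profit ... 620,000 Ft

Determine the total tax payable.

161,995 Ft

Book-profits minimum tax:
  Base (reported book profit): 620,000 Ft
  Exemption: 66,000 Ft − 25% × (620,000 Ft − 553,000 Ft) = 66,000 Ft − 16,750 Ft = 49,250 Ft
  Base: 620,000 Ft − 49,250 Ft = 570,750 Ft
  570,750 Ft × 12% = 68,490 Ft

Regular tax:
  261,000 Ft × 16% = 41,760 Ft
  458,000 Ft × 25% = 114,500 Ft
  18,500 Ft × 31% = 5,735 Ft
  → 161,995 Ft

161,995 Ft > 68,490 Ft, so the regular tax governs.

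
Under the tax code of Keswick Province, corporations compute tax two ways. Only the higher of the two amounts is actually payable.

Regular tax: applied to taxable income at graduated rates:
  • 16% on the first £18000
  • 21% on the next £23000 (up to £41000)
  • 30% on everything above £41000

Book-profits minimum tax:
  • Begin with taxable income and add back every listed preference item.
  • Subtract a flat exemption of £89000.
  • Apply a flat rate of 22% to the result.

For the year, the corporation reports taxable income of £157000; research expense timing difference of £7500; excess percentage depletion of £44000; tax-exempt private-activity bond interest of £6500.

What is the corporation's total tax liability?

Regular tax:
  £18000 × 16% = £2880
  £23000 × 21% = £4830
  £116000 × 30% = £34800
  → £42510

Book-profits minimum tax:
  Adjusted income: £157000 + £7500 + £44000 + £6500 = £215000
  Less exemption £89000 → base £126000
  £126000 × 22% = £27720

£42510 > £27720, so the regular tax governs.

£42510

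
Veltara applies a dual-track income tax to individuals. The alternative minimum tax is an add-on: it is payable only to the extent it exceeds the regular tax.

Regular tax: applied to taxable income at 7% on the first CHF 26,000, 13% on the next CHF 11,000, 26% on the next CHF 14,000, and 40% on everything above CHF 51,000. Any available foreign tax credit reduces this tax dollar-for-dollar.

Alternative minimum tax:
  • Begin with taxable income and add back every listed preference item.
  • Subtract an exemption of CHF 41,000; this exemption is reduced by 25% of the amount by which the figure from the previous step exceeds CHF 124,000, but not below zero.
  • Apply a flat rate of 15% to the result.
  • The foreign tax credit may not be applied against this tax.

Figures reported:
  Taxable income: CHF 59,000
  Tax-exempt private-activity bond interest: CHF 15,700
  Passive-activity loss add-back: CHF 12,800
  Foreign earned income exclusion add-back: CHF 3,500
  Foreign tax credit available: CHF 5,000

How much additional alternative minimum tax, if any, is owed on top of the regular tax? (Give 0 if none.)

Alternative minimum tax:
  Adjusted income: CHF 59,000 + CHF 15,700 + CHF 12,800 + CHF 3,500 = CHF 91,000
  Exemption: CHF 91,000 ≤ CHF 124,000, so full CHF 41,000 applies
  Base: CHF 91,000 − CHF 41,000 = CHF 50,000
  CHF 50,000 × 15% = CHF 7,500

Regular tax:
  CHF 26,000 × 7% = CHF 1,820
  CHF 11,000 × 13% = CHF 1,430
  CHF 14,000 × 26% = CHF 3,640
  CHF 8,000 × 40% = CHF 3,200
  → CHF 10,090
  Less foreign tax credit CHF 5,000 → CHF 5,090

Excess of alternative minimum tax over regular tax: CHF 7,500 − CHF 5,090 = CHF 2,410.

CHF 2,410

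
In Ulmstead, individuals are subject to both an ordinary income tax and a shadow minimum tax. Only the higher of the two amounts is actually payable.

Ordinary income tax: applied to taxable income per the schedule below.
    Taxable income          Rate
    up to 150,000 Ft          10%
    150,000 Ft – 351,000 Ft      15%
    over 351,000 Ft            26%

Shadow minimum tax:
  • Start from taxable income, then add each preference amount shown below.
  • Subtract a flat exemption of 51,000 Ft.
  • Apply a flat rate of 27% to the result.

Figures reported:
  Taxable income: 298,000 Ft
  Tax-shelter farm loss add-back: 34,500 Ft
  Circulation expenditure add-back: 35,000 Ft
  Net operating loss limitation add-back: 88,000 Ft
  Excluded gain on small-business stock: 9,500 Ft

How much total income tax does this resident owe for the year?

111,780 Ft

Ordinary income tax:
  150,000 Ft × 10% = 15,000 Ft
  148,000 Ft × 15% = 22,200 Ft
  → 37,200 Ft

Shadow minimum tax:
  Adjusted income: 298,000 Ft + 34,500 Ft + 35,000 Ft + 88,000 Ft + 9,500 Ft = 465,000 Ft
  Less exemption 51,000 Ft → base 414,000 Ft
  414,000 Ft × 27% = 111,780 Ft

111,780 Ft > 37,200 Ft, so the shadow minimum tax is the binding amount.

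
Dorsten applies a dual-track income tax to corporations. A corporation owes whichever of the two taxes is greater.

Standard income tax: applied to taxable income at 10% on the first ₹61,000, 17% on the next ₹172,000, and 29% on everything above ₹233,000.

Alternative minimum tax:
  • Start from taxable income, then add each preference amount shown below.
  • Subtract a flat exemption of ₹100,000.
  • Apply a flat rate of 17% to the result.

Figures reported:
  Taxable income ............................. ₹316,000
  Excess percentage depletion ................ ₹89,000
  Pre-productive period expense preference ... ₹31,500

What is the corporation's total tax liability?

Alternative minimum tax:
  Adjusted income: ₹316,000 + ₹89,000 + ₹31,500 = ₹436,500
  Less exemption ₹100,000 → base ₹336,500
  ₹336,500 × 17% = ₹57,205

Standard income tax:
  ₹61,000 × 10% = ₹6,100
  ₹172,000 × 17% = ₹29,240
  ₹83,000 × 29% = ₹24,070
  → ₹59,410

₹59,410 > ₹57,205, so the standard income tax governs.

₹59,410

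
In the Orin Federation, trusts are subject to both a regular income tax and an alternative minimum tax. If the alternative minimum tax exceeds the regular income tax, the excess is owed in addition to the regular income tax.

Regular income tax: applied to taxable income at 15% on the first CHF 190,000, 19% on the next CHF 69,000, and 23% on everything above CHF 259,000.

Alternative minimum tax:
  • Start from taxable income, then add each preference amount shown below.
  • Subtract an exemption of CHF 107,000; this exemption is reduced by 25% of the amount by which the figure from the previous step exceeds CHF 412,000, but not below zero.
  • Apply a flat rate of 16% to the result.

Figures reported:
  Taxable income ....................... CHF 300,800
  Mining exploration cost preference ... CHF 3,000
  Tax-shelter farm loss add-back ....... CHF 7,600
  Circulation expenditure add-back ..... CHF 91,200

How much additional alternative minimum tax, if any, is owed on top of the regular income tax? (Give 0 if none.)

CHF 0

Regular income tax:
  CHF 190,000 × 15% = CHF 28,500
  CHF 69,000 × 19% = CHF 13,110
  CHF 41,800 × 23% = CHF 9,614
  → CHF 51,224

Alternative minimum tax:
  Adjusted income: CHF 300,800 + CHF 3,000 + CHF 7,600 + CHF 91,200 = CHF 402,600
  Exemption: CHF 402,600 ≤ CHF 412,000, so full CHF 107,000 applies
  Base: CHF 402,600 − CHF 107,000 = CHF 295,600
  CHF 295,600 × 16% = CHF 47,296

CHF 47,296 ≤ CHF 51,224, so no add-on is due.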